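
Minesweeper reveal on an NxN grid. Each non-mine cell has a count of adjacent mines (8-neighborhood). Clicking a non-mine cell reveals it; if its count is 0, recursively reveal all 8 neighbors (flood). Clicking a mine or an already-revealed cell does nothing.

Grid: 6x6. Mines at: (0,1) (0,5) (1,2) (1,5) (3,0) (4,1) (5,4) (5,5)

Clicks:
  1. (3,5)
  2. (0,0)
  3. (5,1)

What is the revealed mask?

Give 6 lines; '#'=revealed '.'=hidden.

Click 1 (3,5) count=0: revealed 12 new [(2,2) (2,3) (2,4) (2,5) (3,2) (3,3) (3,4) (3,5) (4,2) (4,3) (4,4) (4,5)] -> total=12
Click 2 (0,0) count=1: revealed 1 new [(0,0)] -> total=13
Click 3 (5,1) count=1: revealed 1 new [(5,1)] -> total=14

Answer: #.....
......
..####
..####
..####
.#....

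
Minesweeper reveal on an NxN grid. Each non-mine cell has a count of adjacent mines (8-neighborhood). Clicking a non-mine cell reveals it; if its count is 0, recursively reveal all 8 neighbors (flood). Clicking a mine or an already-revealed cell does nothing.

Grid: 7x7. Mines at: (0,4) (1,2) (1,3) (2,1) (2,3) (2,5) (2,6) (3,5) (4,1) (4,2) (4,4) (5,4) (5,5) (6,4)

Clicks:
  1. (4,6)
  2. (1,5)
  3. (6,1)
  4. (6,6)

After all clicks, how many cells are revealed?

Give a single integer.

Answer: 11

Derivation:
Click 1 (4,6) count=2: revealed 1 new [(4,6)] -> total=1
Click 2 (1,5) count=3: revealed 1 new [(1,5)] -> total=2
Click 3 (6,1) count=0: revealed 8 new [(5,0) (5,1) (5,2) (5,3) (6,0) (6,1) (6,2) (6,3)] -> total=10
Click 4 (6,6) count=1: revealed 1 new [(6,6)] -> total=11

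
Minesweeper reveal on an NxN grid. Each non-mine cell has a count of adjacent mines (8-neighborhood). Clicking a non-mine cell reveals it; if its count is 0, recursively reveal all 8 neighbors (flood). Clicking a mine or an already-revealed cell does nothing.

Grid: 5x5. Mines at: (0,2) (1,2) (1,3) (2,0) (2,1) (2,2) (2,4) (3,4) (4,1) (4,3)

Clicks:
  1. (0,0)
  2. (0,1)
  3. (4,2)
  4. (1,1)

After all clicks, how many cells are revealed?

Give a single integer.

Answer: 5

Derivation:
Click 1 (0,0) count=0: revealed 4 new [(0,0) (0,1) (1,0) (1,1)] -> total=4
Click 2 (0,1) count=2: revealed 0 new [(none)] -> total=4
Click 3 (4,2) count=2: revealed 1 new [(4,2)] -> total=5
Click 4 (1,1) count=5: revealed 0 new [(none)] -> total=5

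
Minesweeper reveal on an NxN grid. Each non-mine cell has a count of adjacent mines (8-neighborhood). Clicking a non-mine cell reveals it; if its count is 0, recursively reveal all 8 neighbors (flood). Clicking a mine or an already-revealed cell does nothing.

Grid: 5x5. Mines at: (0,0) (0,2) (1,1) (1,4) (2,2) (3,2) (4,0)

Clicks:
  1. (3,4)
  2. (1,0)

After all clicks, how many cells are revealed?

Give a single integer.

Click 1 (3,4) count=0: revealed 6 new [(2,3) (2,4) (3,3) (3,4) (4,3) (4,4)] -> total=6
Click 2 (1,0) count=2: revealed 1 new [(1,0)] -> total=7

Answer: 7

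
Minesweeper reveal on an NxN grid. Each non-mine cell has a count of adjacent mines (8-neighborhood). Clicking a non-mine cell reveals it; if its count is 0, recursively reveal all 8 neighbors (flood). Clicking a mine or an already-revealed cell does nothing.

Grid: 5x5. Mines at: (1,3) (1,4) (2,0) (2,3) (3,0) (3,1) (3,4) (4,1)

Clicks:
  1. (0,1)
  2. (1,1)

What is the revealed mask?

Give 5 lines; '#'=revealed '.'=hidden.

Answer: ###..
###..
.....
.....
.....

Derivation:
Click 1 (0,1) count=0: revealed 6 new [(0,0) (0,1) (0,2) (1,0) (1,1) (1,2)] -> total=6
Click 2 (1,1) count=1: revealed 0 new [(none)] -> total=6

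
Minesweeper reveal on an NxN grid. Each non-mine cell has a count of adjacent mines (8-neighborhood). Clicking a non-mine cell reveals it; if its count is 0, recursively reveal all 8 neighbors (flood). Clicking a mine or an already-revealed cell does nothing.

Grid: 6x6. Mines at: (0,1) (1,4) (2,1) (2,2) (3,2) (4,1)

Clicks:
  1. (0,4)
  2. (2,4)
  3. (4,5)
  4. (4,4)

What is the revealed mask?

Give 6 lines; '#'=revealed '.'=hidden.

Answer: ....#.
......
...###
...###
..####
..####

Derivation:
Click 1 (0,4) count=1: revealed 1 new [(0,4)] -> total=1
Click 2 (2,4) count=1: revealed 1 new [(2,4)] -> total=2
Click 3 (4,5) count=0: revealed 13 new [(2,3) (2,5) (3,3) (3,4) (3,5) (4,2) (4,3) (4,4) (4,5) (5,2) (5,3) (5,4) (5,5)] -> total=15
Click 4 (4,4) count=0: revealed 0 new [(none)] -> total=15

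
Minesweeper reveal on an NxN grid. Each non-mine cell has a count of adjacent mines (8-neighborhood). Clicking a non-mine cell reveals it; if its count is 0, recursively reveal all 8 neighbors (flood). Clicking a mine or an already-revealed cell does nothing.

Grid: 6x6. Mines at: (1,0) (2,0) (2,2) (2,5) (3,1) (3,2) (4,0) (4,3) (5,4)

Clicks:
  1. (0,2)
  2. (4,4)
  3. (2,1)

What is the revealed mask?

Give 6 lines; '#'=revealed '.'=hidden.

Answer: .#####
.#####
.#....
......
....#.
......

Derivation:
Click 1 (0,2) count=0: revealed 10 new [(0,1) (0,2) (0,3) (0,4) (0,5) (1,1) (1,2) (1,3) (1,4) (1,5)] -> total=10
Click 2 (4,4) count=2: revealed 1 new [(4,4)] -> total=11
Click 3 (2,1) count=5: revealed 1 new [(2,1)] -> total=12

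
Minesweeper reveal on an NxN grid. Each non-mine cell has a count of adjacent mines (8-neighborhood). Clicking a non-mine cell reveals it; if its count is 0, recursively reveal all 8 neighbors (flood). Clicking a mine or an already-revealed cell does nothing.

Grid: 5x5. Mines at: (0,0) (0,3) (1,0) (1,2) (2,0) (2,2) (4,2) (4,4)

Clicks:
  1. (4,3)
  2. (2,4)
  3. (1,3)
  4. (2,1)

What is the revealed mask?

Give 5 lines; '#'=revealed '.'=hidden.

Click 1 (4,3) count=2: revealed 1 new [(4,3)] -> total=1
Click 2 (2,4) count=0: revealed 6 new [(1,3) (1,4) (2,3) (2,4) (3,3) (3,4)] -> total=7
Click 3 (1,3) count=3: revealed 0 new [(none)] -> total=7
Click 4 (2,1) count=4: revealed 1 new [(2,1)] -> total=8

Answer: .....
...##
.#.##
...##
...#.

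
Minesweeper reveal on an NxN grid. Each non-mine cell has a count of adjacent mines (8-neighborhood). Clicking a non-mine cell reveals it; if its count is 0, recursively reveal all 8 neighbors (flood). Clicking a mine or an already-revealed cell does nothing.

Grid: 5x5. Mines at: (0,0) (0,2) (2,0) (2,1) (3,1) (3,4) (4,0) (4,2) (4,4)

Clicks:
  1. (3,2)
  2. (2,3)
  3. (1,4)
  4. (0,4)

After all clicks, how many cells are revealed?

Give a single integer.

Answer: 7

Derivation:
Click 1 (3,2) count=3: revealed 1 new [(3,2)] -> total=1
Click 2 (2,3) count=1: revealed 1 new [(2,3)] -> total=2
Click 3 (1,4) count=0: revealed 5 new [(0,3) (0,4) (1,3) (1,4) (2,4)] -> total=7
Click 4 (0,4) count=0: revealed 0 new [(none)] -> total=7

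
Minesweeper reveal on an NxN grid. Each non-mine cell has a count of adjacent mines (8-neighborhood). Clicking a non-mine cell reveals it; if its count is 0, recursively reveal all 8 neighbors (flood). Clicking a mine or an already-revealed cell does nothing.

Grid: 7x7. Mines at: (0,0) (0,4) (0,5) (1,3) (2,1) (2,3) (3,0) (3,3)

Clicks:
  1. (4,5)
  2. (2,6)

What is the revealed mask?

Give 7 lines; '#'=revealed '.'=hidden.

Answer: .......
....###
....###
....###
#######
#######
#######

Derivation:
Click 1 (4,5) count=0: revealed 30 new [(1,4) (1,5) (1,6) (2,4) (2,5) (2,6) (3,4) (3,5) (3,6) (4,0) (4,1) (4,2) (4,3) (4,4) (4,5) (4,6) (5,0) (5,1) (5,2) (5,3) (5,4) (5,5) (5,6) (6,0) (6,1) (6,2) (6,3) (6,4) (6,5) (6,6)] -> total=30
Click 2 (2,6) count=0: revealed 0 new [(none)] -> total=30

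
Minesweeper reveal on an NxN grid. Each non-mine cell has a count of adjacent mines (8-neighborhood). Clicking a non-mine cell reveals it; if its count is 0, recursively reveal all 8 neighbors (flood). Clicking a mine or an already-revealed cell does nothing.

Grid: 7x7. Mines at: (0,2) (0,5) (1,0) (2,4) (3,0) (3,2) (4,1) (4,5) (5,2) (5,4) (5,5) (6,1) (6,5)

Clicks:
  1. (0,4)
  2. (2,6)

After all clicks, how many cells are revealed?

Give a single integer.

Answer: 7

Derivation:
Click 1 (0,4) count=1: revealed 1 new [(0,4)] -> total=1
Click 2 (2,6) count=0: revealed 6 new [(1,5) (1,6) (2,5) (2,6) (3,5) (3,6)] -> total=7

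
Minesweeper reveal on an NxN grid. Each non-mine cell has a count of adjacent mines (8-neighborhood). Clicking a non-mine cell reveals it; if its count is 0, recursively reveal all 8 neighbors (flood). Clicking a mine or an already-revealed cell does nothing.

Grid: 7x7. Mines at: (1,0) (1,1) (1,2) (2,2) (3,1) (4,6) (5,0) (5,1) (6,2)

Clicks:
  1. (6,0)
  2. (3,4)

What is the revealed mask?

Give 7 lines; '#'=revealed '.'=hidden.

Answer: ...####
...####
...####
..#####
..####.
..#####
#..####

Derivation:
Click 1 (6,0) count=2: revealed 1 new [(6,0)] -> total=1
Click 2 (3,4) count=0: revealed 30 new [(0,3) (0,4) (0,5) (0,6) (1,3) (1,4) (1,5) (1,6) (2,3) (2,4) (2,5) (2,6) (3,2) (3,3) (3,4) (3,5) (3,6) (4,2) (4,3) (4,4) (4,5) (5,2) (5,3) (5,4) (5,5) (5,6) (6,3) (6,4) (6,5) (6,6)] -> total=31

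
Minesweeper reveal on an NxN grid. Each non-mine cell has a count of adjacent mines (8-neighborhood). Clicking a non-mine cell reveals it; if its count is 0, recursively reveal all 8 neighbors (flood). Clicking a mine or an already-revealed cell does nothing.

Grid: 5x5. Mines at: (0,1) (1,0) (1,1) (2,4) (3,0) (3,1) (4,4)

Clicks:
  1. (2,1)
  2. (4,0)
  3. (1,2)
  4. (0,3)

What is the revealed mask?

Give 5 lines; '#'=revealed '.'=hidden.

Answer: ..###
..###
.#...
.....
#....

Derivation:
Click 1 (2,1) count=4: revealed 1 new [(2,1)] -> total=1
Click 2 (4,0) count=2: revealed 1 new [(4,0)] -> total=2
Click 3 (1,2) count=2: revealed 1 new [(1,2)] -> total=3
Click 4 (0,3) count=0: revealed 5 new [(0,2) (0,3) (0,4) (1,3) (1,4)] -> total=8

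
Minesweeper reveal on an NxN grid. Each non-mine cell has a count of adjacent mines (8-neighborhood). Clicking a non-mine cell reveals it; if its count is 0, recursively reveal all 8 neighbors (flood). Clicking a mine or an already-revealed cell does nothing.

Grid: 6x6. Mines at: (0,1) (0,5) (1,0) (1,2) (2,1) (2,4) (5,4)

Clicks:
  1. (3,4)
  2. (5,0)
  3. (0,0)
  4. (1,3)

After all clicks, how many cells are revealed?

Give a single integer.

Answer: 15

Derivation:
Click 1 (3,4) count=1: revealed 1 new [(3,4)] -> total=1
Click 2 (5,0) count=0: revealed 12 new [(3,0) (3,1) (3,2) (3,3) (4,0) (4,1) (4,2) (4,3) (5,0) (5,1) (5,2) (5,3)] -> total=13
Click 3 (0,0) count=2: revealed 1 new [(0,0)] -> total=14
Click 4 (1,3) count=2: revealed 1 new [(1,3)] -> total=15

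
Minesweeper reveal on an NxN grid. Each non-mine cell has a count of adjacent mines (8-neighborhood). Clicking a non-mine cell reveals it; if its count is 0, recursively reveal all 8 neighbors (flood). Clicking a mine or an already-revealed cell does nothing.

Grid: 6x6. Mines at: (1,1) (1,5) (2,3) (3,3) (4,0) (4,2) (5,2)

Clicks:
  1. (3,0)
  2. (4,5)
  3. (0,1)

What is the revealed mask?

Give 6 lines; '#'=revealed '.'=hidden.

Answer: .#....
......
....##
#...##
...###
...###

Derivation:
Click 1 (3,0) count=1: revealed 1 new [(3,0)] -> total=1
Click 2 (4,5) count=0: revealed 10 new [(2,4) (2,5) (3,4) (3,5) (4,3) (4,4) (4,5) (5,3) (5,4) (5,5)] -> total=11
Click 3 (0,1) count=1: revealed 1 new [(0,1)] -> total=12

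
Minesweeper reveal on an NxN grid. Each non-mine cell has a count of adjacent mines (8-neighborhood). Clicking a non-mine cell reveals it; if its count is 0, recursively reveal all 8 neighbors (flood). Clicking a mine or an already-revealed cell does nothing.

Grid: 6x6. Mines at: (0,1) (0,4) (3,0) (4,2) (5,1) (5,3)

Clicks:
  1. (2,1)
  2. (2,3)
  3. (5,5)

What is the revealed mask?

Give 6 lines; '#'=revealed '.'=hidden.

Click 1 (2,1) count=1: revealed 1 new [(2,1)] -> total=1
Click 2 (2,3) count=0: revealed 19 new [(1,1) (1,2) (1,3) (1,4) (1,5) (2,2) (2,3) (2,4) (2,5) (3,1) (3,2) (3,3) (3,4) (3,5) (4,3) (4,4) (4,5) (5,4) (5,5)] -> total=20
Click 3 (5,5) count=0: revealed 0 new [(none)] -> total=20

Answer: ......
.#####
.#####
.#####
...###
....##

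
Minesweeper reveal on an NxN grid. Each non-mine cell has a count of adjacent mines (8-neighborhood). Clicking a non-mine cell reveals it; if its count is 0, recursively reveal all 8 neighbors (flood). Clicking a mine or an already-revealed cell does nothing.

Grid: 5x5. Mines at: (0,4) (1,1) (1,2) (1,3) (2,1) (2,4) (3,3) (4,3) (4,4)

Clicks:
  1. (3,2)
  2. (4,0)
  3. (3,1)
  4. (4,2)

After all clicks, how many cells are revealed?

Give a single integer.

Answer: 6

Derivation:
Click 1 (3,2) count=3: revealed 1 new [(3,2)] -> total=1
Click 2 (4,0) count=0: revealed 5 new [(3,0) (3,1) (4,0) (4,1) (4,2)] -> total=6
Click 3 (3,1) count=1: revealed 0 new [(none)] -> total=6
Click 4 (4,2) count=2: revealed 0 new [(none)] -> total=6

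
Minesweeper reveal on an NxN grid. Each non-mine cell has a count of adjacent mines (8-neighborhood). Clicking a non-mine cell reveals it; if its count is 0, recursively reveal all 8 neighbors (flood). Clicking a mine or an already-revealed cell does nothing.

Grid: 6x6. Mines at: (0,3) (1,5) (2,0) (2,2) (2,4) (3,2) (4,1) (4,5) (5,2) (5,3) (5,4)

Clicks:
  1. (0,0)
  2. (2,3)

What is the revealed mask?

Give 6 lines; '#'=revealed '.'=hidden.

Answer: ###...
###...
...#..
......
......
......

Derivation:
Click 1 (0,0) count=0: revealed 6 new [(0,0) (0,1) (0,2) (1,0) (1,1) (1,2)] -> total=6
Click 2 (2,3) count=3: revealed 1 new [(2,3)] -> total=7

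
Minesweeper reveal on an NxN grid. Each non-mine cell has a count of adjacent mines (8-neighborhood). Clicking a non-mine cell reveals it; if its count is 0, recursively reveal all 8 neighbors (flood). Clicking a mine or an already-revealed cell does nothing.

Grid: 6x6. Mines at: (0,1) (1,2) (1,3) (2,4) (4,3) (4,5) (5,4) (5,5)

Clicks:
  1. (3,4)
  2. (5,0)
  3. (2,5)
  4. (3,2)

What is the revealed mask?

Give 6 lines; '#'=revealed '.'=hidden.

Click 1 (3,4) count=3: revealed 1 new [(3,4)] -> total=1
Click 2 (5,0) count=0: revealed 14 new [(1,0) (1,1) (2,0) (2,1) (2,2) (3,0) (3,1) (3,2) (4,0) (4,1) (4,2) (5,0) (5,1) (5,2)] -> total=15
Click 3 (2,5) count=1: revealed 1 new [(2,5)] -> total=16
Click 4 (3,2) count=1: revealed 0 new [(none)] -> total=16

Answer: ......
##....
###..#
###.#.
###...
###...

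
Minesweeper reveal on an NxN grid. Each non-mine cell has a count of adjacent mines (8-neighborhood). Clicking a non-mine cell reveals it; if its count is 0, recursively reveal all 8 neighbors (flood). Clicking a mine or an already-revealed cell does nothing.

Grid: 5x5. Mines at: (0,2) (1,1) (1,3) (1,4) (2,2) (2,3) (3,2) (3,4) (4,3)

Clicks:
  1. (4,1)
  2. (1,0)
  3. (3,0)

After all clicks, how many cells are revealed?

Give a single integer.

Answer: 7

Derivation:
Click 1 (4,1) count=1: revealed 1 new [(4,1)] -> total=1
Click 2 (1,0) count=1: revealed 1 new [(1,0)] -> total=2
Click 3 (3,0) count=0: revealed 5 new [(2,0) (2,1) (3,0) (3,1) (4,0)] -> total=7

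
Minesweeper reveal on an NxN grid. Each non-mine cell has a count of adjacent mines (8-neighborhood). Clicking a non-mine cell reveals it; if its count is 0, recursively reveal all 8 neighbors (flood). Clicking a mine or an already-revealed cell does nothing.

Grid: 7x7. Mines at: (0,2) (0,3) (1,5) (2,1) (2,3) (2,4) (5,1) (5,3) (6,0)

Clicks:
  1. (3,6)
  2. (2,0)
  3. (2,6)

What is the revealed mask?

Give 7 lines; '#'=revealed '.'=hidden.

Answer: .......
.......
#....##
....###
....###
....###
....###

Derivation:
Click 1 (3,6) count=0: revealed 14 new [(2,5) (2,6) (3,4) (3,5) (3,6) (4,4) (4,5) (4,6) (5,4) (5,5) (5,6) (6,4) (6,5) (6,6)] -> total=14
Click 2 (2,0) count=1: revealed 1 new [(2,0)] -> total=15
Click 3 (2,6) count=1: revealed 0 new [(none)] -> total=15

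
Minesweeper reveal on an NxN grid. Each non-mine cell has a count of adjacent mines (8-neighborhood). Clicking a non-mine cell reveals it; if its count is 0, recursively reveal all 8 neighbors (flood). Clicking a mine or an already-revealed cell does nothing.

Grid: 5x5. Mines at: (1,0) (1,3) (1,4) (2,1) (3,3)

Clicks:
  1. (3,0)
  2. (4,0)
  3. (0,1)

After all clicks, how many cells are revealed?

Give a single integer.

Answer: 7

Derivation:
Click 1 (3,0) count=1: revealed 1 new [(3,0)] -> total=1
Click 2 (4,0) count=0: revealed 5 new [(3,1) (3,2) (4,0) (4,1) (4,2)] -> total=6
Click 3 (0,1) count=1: revealed 1 new [(0,1)] -> total=7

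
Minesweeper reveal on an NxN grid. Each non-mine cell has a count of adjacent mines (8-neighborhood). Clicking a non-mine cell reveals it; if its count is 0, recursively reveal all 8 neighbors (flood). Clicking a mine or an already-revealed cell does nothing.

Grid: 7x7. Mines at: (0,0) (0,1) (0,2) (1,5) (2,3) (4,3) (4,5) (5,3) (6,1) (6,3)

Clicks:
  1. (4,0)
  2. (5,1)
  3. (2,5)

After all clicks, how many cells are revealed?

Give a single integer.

Answer: 16

Derivation:
Click 1 (4,0) count=0: revealed 15 new [(1,0) (1,1) (1,2) (2,0) (2,1) (2,2) (3,0) (3,1) (3,2) (4,0) (4,1) (4,2) (5,0) (5,1) (5,2)] -> total=15
Click 2 (5,1) count=1: revealed 0 new [(none)] -> total=15
Click 3 (2,5) count=1: revealed 1 new [(2,5)] -> total=16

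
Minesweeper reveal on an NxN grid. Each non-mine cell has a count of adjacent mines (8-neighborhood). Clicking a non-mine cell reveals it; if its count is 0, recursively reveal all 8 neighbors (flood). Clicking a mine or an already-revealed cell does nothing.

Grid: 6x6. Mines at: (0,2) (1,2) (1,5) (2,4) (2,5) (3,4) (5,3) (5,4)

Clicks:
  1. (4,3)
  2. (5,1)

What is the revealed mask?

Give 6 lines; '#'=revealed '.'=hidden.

Click 1 (4,3) count=3: revealed 1 new [(4,3)] -> total=1
Click 2 (5,1) count=0: revealed 18 new [(0,0) (0,1) (1,0) (1,1) (2,0) (2,1) (2,2) (2,3) (3,0) (3,1) (3,2) (3,3) (4,0) (4,1) (4,2) (5,0) (5,1) (5,2)] -> total=19

Answer: ##....
##....
####..
####..
####..
###...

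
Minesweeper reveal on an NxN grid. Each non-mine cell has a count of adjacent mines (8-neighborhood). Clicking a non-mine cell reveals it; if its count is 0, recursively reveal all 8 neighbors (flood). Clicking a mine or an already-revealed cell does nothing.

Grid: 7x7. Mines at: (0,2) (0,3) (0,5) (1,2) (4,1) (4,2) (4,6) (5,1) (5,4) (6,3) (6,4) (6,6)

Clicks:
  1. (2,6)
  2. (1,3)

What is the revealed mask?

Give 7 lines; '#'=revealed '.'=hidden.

Answer: .......
...####
...####
...####
...###.
.......
.......

Derivation:
Click 1 (2,6) count=0: revealed 15 new [(1,3) (1,4) (1,5) (1,6) (2,3) (2,4) (2,5) (2,6) (3,3) (3,4) (3,5) (3,6) (4,3) (4,4) (4,5)] -> total=15
Click 2 (1,3) count=3: revealed 0 new [(none)] -> total=15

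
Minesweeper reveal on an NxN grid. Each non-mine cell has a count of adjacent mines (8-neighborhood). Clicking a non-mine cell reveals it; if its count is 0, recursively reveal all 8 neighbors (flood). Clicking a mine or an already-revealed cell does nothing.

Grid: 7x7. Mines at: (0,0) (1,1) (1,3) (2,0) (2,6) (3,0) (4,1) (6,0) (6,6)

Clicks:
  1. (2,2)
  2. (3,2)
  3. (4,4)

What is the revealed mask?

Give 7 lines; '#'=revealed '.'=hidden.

Answer: .......
.......
..####.
..#####
..#####
.######
.#####.

Derivation:
Click 1 (2,2) count=2: revealed 1 new [(2,2)] -> total=1
Click 2 (3,2) count=1: revealed 1 new [(3,2)] -> total=2
Click 3 (4,4) count=0: revealed 23 new [(2,3) (2,4) (2,5) (3,3) (3,4) (3,5) (3,6) (4,2) (4,3) (4,4) (4,5) (4,6) (5,1) (5,2) (5,3) (5,4) (5,5) (5,6) (6,1) (6,2) (6,3) (6,4) (6,5)] -> total=25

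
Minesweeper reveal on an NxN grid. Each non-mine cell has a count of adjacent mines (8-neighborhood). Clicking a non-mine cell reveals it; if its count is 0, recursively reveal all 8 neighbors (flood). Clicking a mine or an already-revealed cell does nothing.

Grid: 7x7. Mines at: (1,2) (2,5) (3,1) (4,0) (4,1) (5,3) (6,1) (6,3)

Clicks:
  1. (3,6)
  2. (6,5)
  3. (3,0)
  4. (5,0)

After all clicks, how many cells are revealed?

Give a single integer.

Click 1 (3,6) count=1: revealed 1 new [(3,6)] -> total=1
Click 2 (6,5) count=0: revealed 11 new [(3,4) (3,5) (4,4) (4,5) (4,6) (5,4) (5,5) (5,6) (6,4) (6,5) (6,6)] -> total=12
Click 3 (3,0) count=3: revealed 1 new [(3,0)] -> total=13
Click 4 (5,0) count=3: revealed 1 new [(5,0)] -> total=14

Answer: 14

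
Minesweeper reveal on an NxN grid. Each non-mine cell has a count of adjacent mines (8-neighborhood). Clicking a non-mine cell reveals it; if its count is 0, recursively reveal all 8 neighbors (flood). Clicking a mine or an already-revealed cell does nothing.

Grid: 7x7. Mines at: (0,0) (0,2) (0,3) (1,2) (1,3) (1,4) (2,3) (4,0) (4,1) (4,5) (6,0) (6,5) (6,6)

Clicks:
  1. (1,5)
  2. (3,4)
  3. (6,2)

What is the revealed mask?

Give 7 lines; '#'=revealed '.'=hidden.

Answer: .......
.....#.
.......
..###..
..###..
.####..
.####..

Derivation:
Click 1 (1,5) count=1: revealed 1 new [(1,5)] -> total=1
Click 2 (3,4) count=2: revealed 1 new [(3,4)] -> total=2
Click 3 (6,2) count=0: revealed 13 new [(3,2) (3,3) (4,2) (4,3) (4,4) (5,1) (5,2) (5,3) (5,4) (6,1) (6,2) (6,3) (6,4)] -> total=15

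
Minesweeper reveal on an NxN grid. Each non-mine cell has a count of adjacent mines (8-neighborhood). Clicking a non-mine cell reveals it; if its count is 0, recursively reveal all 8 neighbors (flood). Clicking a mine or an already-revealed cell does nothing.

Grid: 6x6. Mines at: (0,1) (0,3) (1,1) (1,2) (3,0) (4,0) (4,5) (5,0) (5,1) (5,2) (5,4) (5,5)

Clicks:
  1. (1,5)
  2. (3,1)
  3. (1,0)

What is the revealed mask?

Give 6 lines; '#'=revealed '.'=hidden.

Answer: ....##
#..###
.#####
.#####
.####.
......

Derivation:
Click 1 (1,5) count=0: revealed 19 new [(0,4) (0,5) (1,3) (1,4) (1,5) (2,1) (2,2) (2,3) (2,4) (2,5) (3,1) (3,2) (3,3) (3,4) (3,5) (4,1) (4,2) (4,3) (4,4)] -> total=19
Click 2 (3,1) count=2: revealed 0 new [(none)] -> total=19
Click 3 (1,0) count=2: revealed 1 new [(1,0)] -> total=20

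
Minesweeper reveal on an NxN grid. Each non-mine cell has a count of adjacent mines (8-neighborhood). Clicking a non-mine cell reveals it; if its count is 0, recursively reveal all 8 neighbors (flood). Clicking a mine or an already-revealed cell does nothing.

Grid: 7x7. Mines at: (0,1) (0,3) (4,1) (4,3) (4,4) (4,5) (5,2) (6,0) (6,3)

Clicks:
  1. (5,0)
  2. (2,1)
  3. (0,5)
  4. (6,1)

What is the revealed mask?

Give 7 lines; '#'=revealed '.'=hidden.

Answer: ....###
#######
#######
#######
.......
#......
.#.....

Derivation:
Click 1 (5,0) count=2: revealed 1 new [(5,0)] -> total=1
Click 2 (2,1) count=0: revealed 24 new [(0,4) (0,5) (0,6) (1,0) (1,1) (1,2) (1,3) (1,4) (1,5) (1,6) (2,0) (2,1) (2,2) (2,3) (2,4) (2,5) (2,6) (3,0) (3,1) (3,2) (3,3) (3,4) (3,5) (3,6)] -> total=25
Click 3 (0,5) count=0: revealed 0 new [(none)] -> total=25
Click 4 (6,1) count=2: revealed 1 new [(6,1)] -> total=26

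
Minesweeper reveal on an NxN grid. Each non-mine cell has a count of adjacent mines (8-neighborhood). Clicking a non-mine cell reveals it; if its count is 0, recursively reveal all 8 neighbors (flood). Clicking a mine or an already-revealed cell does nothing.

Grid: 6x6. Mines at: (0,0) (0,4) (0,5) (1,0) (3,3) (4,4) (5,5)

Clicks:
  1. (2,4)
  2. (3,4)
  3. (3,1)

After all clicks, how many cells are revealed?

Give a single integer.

Click 1 (2,4) count=1: revealed 1 new [(2,4)] -> total=1
Click 2 (3,4) count=2: revealed 1 new [(3,4)] -> total=2
Click 3 (3,1) count=0: revealed 14 new [(2,0) (2,1) (2,2) (3,0) (3,1) (3,2) (4,0) (4,1) (4,2) (4,3) (5,0) (5,1) (5,2) (5,3)] -> total=16

Answer: 16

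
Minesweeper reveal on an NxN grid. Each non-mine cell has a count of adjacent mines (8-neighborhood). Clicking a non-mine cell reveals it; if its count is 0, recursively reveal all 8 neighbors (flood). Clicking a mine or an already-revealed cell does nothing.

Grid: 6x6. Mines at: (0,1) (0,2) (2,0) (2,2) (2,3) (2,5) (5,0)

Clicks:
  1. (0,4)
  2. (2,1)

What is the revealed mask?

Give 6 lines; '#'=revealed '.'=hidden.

Click 1 (0,4) count=0: revealed 6 new [(0,3) (0,4) (0,5) (1,3) (1,4) (1,5)] -> total=6
Click 2 (2,1) count=2: revealed 1 new [(2,1)] -> total=7

Answer: ...###
...###
.#....
......
......
......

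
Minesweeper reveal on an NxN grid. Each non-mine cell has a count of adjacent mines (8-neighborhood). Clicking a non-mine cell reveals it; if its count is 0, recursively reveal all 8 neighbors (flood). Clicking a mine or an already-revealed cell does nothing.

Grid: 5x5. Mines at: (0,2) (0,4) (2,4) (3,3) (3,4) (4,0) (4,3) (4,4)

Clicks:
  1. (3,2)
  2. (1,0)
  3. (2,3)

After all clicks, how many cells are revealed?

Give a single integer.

Click 1 (3,2) count=2: revealed 1 new [(3,2)] -> total=1
Click 2 (1,0) count=0: revealed 10 new [(0,0) (0,1) (1,0) (1,1) (1,2) (2,0) (2,1) (2,2) (3,0) (3,1)] -> total=11
Click 3 (2,3) count=3: revealed 1 new [(2,3)] -> total=12

Answer: 12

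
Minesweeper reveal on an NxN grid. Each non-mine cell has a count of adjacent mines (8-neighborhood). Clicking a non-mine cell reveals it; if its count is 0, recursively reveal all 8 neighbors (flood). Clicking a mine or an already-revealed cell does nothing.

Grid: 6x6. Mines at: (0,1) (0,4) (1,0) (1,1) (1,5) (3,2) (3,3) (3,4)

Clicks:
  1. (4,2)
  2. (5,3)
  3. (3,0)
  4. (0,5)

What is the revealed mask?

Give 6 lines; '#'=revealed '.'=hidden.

Answer: .....#
......
##....
##....
######
######

Derivation:
Click 1 (4,2) count=2: revealed 1 new [(4,2)] -> total=1
Click 2 (5,3) count=0: revealed 15 new [(2,0) (2,1) (3,0) (3,1) (4,0) (4,1) (4,3) (4,4) (4,5) (5,0) (5,1) (5,2) (5,3) (5,4) (5,5)] -> total=16
Click 3 (3,0) count=0: revealed 0 new [(none)] -> total=16
Click 4 (0,5) count=2: revealed 1 new [(0,5)] -> total=17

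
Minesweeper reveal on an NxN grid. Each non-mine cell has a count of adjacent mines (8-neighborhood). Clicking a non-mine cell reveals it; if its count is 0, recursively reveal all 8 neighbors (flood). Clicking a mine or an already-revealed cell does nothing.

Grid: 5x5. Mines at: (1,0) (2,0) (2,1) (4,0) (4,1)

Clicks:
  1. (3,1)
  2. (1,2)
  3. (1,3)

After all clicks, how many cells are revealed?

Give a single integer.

Answer: 18

Derivation:
Click 1 (3,1) count=4: revealed 1 new [(3,1)] -> total=1
Click 2 (1,2) count=1: revealed 1 new [(1,2)] -> total=2
Click 3 (1,3) count=0: revealed 16 new [(0,1) (0,2) (0,3) (0,4) (1,1) (1,3) (1,4) (2,2) (2,3) (2,4) (3,2) (3,3) (3,4) (4,2) (4,3) (4,4)] -> total=18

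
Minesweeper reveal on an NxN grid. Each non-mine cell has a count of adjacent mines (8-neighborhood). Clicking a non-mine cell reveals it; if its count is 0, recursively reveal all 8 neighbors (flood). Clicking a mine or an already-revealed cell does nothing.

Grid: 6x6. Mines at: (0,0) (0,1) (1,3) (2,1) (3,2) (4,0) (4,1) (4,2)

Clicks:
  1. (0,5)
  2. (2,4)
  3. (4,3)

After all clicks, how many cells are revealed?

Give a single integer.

Answer: 16

Derivation:
Click 1 (0,5) count=0: revealed 16 new [(0,4) (0,5) (1,4) (1,5) (2,3) (2,4) (2,5) (3,3) (3,4) (3,5) (4,3) (4,4) (4,5) (5,3) (5,4) (5,5)] -> total=16
Click 2 (2,4) count=1: revealed 0 new [(none)] -> total=16
Click 3 (4,3) count=2: revealed 0 new [(none)] -> total=16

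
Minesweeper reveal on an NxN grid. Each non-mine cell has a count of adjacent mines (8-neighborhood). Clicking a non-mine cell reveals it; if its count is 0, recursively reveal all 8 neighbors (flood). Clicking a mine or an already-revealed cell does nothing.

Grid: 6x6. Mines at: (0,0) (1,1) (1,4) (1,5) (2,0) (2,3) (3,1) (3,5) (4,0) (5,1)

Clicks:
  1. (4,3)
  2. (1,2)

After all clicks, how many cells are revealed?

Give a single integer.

Answer: 12

Derivation:
Click 1 (4,3) count=0: revealed 11 new [(3,2) (3,3) (3,4) (4,2) (4,3) (4,4) (4,5) (5,2) (5,3) (5,4) (5,5)] -> total=11
Click 2 (1,2) count=2: revealed 1 new [(1,2)] -> total=12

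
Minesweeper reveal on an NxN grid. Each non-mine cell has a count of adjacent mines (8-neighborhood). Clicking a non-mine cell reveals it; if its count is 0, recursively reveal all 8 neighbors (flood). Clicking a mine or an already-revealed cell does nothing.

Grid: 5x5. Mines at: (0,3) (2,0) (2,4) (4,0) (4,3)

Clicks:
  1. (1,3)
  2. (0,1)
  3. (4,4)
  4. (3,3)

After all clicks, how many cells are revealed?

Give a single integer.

Click 1 (1,3) count=2: revealed 1 new [(1,3)] -> total=1
Click 2 (0,1) count=0: revealed 6 new [(0,0) (0,1) (0,2) (1,0) (1,1) (1,2)] -> total=7
Click 3 (4,4) count=1: revealed 1 new [(4,4)] -> total=8
Click 4 (3,3) count=2: revealed 1 new [(3,3)] -> total=9

Answer: 9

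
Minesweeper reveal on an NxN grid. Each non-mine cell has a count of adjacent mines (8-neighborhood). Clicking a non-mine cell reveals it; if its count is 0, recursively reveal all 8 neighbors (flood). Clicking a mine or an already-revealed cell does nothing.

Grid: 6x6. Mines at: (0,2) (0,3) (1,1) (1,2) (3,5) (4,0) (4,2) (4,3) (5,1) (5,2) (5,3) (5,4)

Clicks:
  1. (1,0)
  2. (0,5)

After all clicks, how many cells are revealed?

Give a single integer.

Click 1 (1,0) count=1: revealed 1 new [(1,0)] -> total=1
Click 2 (0,5) count=0: revealed 6 new [(0,4) (0,5) (1,4) (1,5) (2,4) (2,5)] -> total=7

Answer: 7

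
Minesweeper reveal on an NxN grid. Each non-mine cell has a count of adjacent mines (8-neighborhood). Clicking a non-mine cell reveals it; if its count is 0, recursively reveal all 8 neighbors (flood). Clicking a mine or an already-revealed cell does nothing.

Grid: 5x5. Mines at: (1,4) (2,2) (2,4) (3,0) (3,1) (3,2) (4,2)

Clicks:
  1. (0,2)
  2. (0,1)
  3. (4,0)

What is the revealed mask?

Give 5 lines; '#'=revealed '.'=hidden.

Click 1 (0,2) count=0: revealed 10 new [(0,0) (0,1) (0,2) (0,3) (1,0) (1,1) (1,2) (1,3) (2,0) (2,1)] -> total=10
Click 2 (0,1) count=0: revealed 0 new [(none)] -> total=10
Click 3 (4,0) count=2: revealed 1 new [(4,0)] -> total=11

Answer: ####.
####.
##...
.....
#....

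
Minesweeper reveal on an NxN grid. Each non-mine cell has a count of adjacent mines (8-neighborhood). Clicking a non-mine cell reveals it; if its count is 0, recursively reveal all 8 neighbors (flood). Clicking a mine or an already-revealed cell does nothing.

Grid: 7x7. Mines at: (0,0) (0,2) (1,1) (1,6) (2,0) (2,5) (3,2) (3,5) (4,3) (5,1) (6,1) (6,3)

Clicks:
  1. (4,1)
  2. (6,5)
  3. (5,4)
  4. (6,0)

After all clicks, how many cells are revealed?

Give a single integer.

Click 1 (4,1) count=2: revealed 1 new [(4,1)] -> total=1
Click 2 (6,5) count=0: revealed 9 new [(4,4) (4,5) (4,6) (5,4) (5,5) (5,6) (6,4) (6,5) (6,6)] -> total=10
Click 3 (5,4) count=2: revealed 0 new [(none)] -> total=10
Click 4 (6,0) count=2: revealed 1 new [(6,0)] -> total=11

Answer: 11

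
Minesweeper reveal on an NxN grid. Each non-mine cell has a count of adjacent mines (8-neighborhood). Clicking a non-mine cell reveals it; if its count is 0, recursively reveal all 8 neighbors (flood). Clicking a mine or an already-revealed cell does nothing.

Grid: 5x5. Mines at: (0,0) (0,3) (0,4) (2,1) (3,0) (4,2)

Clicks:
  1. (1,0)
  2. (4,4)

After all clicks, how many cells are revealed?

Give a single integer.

Click 1 (1,0) count=2: revealed 1 new [(1,0)] -> total=1
Click 2 (4,4) count=0: revealed 11 new [(1,2) (1,3) (1,4) (2,2) (2,3) (2,4) (3,2) (3,3) (3,4) (4,3) (4,4)] -> total=12

Answer: 12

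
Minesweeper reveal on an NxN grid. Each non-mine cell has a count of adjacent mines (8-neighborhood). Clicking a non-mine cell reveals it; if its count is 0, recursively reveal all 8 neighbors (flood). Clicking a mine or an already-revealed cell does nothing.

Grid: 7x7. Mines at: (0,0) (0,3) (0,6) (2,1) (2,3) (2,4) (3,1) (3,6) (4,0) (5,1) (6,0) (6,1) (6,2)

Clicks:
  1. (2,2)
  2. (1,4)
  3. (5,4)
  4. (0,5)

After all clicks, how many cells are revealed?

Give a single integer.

Answer: 21

Derivation:
Click 1 (2,2) count=3: revealed 1 new [(2,2)] -> total=1
Click 2 (1,4) count=3: revealed 1 new [(1,4)] -> total=2
Click 3 (5,4) count=0: revealed 18 new [(3,2) (3,3) (3,4) (3,5) (4,2) (4,3) (4,4) (4,5) (4,6) (5,2) (5,3) (5,4) (5,5) (5,6) (6,3) (6,4) (6,5) (6,6)] -> total=20
Click 4 (0,5) count=1: revealed 1 new [(0,5)] -> total=21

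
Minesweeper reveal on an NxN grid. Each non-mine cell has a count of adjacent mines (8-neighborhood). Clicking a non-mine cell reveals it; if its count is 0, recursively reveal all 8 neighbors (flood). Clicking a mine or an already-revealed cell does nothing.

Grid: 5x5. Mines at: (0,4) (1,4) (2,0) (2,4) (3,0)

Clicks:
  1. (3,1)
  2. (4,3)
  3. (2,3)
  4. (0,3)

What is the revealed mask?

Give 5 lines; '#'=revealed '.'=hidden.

Answer: ####.
####.
.###.
.####
.####

Derivation:
Click 1 (3,1) count=2: revealed 1 new [(3,1)] -> total=1
Click 2 (4,3) count=0: revealed 18 new [(0,0) (0,1) (0,2) (0,3) (1,0) (1,1) (1,2) (1,3) (2,1) (2,2) (2,3) (3,2) (3,3) (3,4) (4,1) (4,2) (4,3) (4,4)] -> total=19
Click 3 (2,3) count=2: revealed 0 new [(none)] -> total=19
Click 4 (0,3) count=2: revealed 0 new [(none)] -> total=19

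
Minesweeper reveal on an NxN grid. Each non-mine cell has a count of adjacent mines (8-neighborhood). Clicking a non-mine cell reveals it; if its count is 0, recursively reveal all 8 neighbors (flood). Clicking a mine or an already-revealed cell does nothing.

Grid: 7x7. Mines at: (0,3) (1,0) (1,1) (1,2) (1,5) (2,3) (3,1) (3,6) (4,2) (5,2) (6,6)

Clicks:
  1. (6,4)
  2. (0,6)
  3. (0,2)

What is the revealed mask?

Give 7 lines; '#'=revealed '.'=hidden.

Answer: ..#...#
.......
.......
...###.
...###.
...###.
...###.

Derivation:
Click 1 (6,4) count=0: revealed 12 new [(3,3) (3,4) (3,5) (4,3) (4,4) (4,5) (5,3) (5,4) (5,5) (6,3) (6,4) (6,5)] -> total=12
Click 2 (0,6) count=1: revealed 1 new [(0,6)] -> total=13
Click 3 (0,2) count=3: revealed 1 new [(0,2)] -> total=14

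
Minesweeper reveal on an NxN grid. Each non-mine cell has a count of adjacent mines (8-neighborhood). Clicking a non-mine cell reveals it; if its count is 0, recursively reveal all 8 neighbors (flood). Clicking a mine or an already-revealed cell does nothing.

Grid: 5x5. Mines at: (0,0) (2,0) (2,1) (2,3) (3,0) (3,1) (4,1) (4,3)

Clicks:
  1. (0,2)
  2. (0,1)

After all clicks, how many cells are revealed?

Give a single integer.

Click 1 (0,2) count=0: revealed 8 new [(0,1) (0,2) (0,3) (0,4) (1,1) (1,2) (1,3) (1,4)] -> total=8
Click 2 (0,1) count=1: revealed 0 new [(none)] -> total=8

Answer: 8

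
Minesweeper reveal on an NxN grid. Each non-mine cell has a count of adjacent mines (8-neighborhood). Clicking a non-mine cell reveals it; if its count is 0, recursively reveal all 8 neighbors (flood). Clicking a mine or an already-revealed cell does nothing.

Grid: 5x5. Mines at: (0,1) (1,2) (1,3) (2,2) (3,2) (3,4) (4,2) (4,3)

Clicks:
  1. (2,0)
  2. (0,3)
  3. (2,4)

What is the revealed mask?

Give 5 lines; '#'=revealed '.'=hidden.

Click 1 (2,0) count=0: revealed 8 new [(1,0) (1,1) (2,0) (2,1) (3,0) (3,1) (4,0) (4,1)] -> total=8
Click 2 (0,3) count=2: revealed 1 new [(0,3)] -> total=9
Click 3 (2,4) count=2: revealed 1 new [(2,4)] -> total=10

Answer: ...#.
##...
##..#
##...
##...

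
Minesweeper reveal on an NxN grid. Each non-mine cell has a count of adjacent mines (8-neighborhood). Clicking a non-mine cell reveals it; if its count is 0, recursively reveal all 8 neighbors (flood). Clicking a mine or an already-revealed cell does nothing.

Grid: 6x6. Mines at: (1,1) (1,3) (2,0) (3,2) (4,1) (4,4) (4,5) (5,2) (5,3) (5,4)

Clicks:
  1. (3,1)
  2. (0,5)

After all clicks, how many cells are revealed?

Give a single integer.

Answer: 9

Derivation:
Click 1 (3,1) count=3: revealed 1 new [(3,1)] -> total=1
Click 2 (0,5) count=0: revealed 8 new [(0,4) (0,5) (1,4) (1,5) (2,4) (2,5) (3,4) (3,5)] -> total=9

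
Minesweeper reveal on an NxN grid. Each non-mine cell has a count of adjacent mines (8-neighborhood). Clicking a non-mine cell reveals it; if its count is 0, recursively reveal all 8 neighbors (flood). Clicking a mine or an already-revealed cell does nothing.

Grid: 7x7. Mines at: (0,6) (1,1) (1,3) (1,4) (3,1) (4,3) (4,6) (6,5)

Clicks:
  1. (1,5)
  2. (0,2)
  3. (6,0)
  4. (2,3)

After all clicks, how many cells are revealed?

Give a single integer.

Click 1 (1,5) count=2: revealed 1 new [(1,5)] -> total=1
Click 2 (0,2) count=2: revealed 1 new [(0,2)] -> total=2
Click 3 (6,0) count=0: revealed 13 new [(4,0) (4,1) (4,2) (5,0) (5,1) (5,2) (5,3) (5,4) (6,0) (6,1) (6,2) (6,3) (6,4)] -> total=15
Click 4 (2,3) count=2: revealed 1 new [(2,3)] -> total=16

Answer: 16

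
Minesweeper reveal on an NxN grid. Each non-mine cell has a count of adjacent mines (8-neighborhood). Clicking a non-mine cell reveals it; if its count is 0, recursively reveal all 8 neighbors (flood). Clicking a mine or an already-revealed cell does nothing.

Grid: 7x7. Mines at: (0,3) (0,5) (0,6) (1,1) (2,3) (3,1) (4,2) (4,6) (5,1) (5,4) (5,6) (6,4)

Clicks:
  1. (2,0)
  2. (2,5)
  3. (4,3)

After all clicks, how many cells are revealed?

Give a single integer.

Click 1 (2,0) count=2: revealed 1 new [(2,0)] -> total=1
Click 2 (2,5) count=0: revealed 9 new [(1,4) (1,5) (1,6) (2,4) (2,5) (2,6) (3,4) (3,5) (3,6)] -> total=10
Click 3 (4,3) count=2: revealed 1 new [(4,3)] -> total=11

Answer: 11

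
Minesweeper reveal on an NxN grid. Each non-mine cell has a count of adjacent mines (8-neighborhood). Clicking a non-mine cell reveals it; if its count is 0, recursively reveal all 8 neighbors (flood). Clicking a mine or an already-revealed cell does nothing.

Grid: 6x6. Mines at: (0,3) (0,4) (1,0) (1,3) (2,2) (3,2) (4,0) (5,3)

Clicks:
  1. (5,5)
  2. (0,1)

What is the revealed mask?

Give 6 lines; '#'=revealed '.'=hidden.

Click 1 (5,5) count=0: revealed 13 new [(1,4) (1,5) (2,3) (2,4) (2,5) (3,3) (3,4) (3,5) (4,3) (4,4) (4,5) (5,4) (5,5)] -> total=13
Click 2 (0,1) count=1: revealed 1 new [(0,1)] -> total=14

Answer: .#....
....##
...###
...###
...###
....##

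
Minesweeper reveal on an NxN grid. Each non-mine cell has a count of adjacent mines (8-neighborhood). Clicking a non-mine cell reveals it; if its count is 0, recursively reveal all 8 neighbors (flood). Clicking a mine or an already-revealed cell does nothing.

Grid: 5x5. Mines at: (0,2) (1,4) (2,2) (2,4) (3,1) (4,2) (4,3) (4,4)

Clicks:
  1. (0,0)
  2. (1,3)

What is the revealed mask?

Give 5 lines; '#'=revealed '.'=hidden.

Answer: ##...
##.#.
##...
.....
.....

Derivation:
Click 1 (0,0) count=0: revealed 6 new [(0,0) (0,1) (1,0) (1,1) (2,0) (2,1)] -> total=6
Click 2 (1,3) count=4: revealed 1 new [(1,3)] -> total=7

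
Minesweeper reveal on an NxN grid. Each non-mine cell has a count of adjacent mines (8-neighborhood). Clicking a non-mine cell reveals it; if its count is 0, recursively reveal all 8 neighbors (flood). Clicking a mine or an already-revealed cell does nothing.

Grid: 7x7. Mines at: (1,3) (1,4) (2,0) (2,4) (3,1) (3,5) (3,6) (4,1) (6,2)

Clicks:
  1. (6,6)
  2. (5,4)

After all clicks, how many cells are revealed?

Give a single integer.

Click 1 (6,6) count=0: revealed 17 new [(3,2) (3,3) (3,4) (4,2) (4,3) (4,4) (4,5) (4,6) (5,2) (5,3) (5,4) (5,5) (5,6) (6,3) (6,4) (6,5) (6,6)] -> total=17
Click 2 (5,4) count=0: revealed 0 new [(none)] -> total=17

Answer: 17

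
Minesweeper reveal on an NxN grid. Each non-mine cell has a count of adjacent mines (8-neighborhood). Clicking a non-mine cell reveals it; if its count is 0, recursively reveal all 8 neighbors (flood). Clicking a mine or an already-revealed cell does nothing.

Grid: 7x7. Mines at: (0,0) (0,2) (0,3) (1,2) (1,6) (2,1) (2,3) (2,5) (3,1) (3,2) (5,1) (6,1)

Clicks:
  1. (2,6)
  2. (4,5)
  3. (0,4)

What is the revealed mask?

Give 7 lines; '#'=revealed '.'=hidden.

Answer: ....#..
.......
......#
...####
..#####
..#####
..#####

Derivation:
Click 1 (2,6) count=2: revealed 1 new [(2,6)] -> total=1
Click 2 (4,5) count=0: revealed 19 new [(3,3) (3,4) (3,5) (3,6) (4,2) (4,3) (4,4) (4,5) (4,6) (5,2) (5,3) (5,4) (5,5) (5,6) (6,2) (6,3) (6,4) (6,5) (6,6)] -> total=20
Click 3 (0,4) count=1: revealed 1 new [(0,4)] -> total=21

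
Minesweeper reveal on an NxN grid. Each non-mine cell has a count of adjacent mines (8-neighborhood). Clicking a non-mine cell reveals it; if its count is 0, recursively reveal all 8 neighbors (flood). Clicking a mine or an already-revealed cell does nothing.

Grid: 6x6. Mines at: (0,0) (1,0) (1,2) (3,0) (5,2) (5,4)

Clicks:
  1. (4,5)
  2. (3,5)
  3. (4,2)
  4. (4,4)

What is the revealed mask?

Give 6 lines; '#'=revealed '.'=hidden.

Click 1 (4,5) count=1: revealed 1 new [(4,5)] -> total=1
Click 2 (3,5) count=0: revealed 20 new [(0,3) (0,4) (0,5) (1,3) (1,4) (1,5) (2,1) (2,2) (2,3) (2,4) (2,5) (3,1) (3,2) (3,3) (3,4) (3,5) (4,1) (4,2) (4,3) (4,4)] -> total=21
Click 3 (4,2) count=1: revealed 0 new [(none)] -> total=21
Click 4 (4,4) count=1: revealed 0 new [(none)] -> total=21

Answer: ...###
...###
.#####
.#####
.#####
......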